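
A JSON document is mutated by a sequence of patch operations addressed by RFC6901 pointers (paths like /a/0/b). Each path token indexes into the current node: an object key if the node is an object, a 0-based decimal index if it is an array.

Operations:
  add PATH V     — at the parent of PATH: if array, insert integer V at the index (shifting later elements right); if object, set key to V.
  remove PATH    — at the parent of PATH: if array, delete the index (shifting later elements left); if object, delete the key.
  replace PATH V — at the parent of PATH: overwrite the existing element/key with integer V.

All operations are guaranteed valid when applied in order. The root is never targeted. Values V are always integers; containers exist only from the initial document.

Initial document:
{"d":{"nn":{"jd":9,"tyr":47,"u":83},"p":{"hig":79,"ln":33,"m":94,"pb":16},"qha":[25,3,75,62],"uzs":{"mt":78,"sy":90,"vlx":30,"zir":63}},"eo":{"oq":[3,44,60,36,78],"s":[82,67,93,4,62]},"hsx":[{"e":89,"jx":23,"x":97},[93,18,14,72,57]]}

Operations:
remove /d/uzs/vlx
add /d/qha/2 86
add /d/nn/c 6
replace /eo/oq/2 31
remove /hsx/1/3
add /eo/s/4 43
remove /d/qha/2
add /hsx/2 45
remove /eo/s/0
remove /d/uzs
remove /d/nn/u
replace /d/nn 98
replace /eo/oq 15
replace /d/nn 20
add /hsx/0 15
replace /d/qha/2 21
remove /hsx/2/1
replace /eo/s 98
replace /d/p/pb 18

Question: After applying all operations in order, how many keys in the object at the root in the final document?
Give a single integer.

After op 1 (remove /d/uzs/vlx): {"d":{"nn":{"jd":9,"tyr":47,"u":83},"p":{"hig":79,"ln":33,"m":94,"pb":16},"qha":[25,3,75,62],"uzs":{"mt":78,"sy":90,"zir":63}},"eo":{"oq":[3,44,60,36,78],"s":[82,67,93,4,62]},"hsx":[{"e":89,"jx":23,"x":97},[93,18,14,72,57]]}
After op 2 (add /d/qha/2 86): {"d":{"nn":{"jd":9,"tyr":47,"u":83},"p":{"hig":79,"ln":33,"m":94,"pb":16},"qha":[25,3,86,75,62],"uzs":{"mt":78,"sy":90,"zir":63}},"eo":{"oq":[3,44,60,36,78],"s":[82,67,93,4,62]},"hsx":[{"e":89,"jx":23,"x":97},[93,18,14,72,57]]}
After op 3 (add /d/nn/c 6): {"d":{"nn":{"c":6,"jd":9,"tyr":47,"u":83},"p":{"hig":79,"ln":33,"m":94,"pb":16},"qha":[25,3,86,75,62],"uzs":{"mt":78,"sy":90,"zir":63}},"eo":{"oq":[3,44,60,36,78],"s":[82,67,93,4,62]},"hsx":[{"e":89,"jx":23,"x":97},[93,18,14,72,57]]}
After op 4 (replace /eo/oq/2 31): {"d":{"nn":{"c":6,"jd":9,"tyr":47,"u":83},"p":{"hig":79,"ln":33,"m":94,"pb":16},"qha":[25,3,86,75,62],"uzs":{"mt":78,"sy":90,"zir":63}},"eo":{"oq":[3,44,31,36,78],"s":[82,67,93,4,62]},"hsx":[{"e":89,"jx":23,"x":97},[93,18,14,72,57]]}
After op 5 (remove /hsx/1/3): {"d":{"nn":{"c":6,"jd":9,"tyr":47,"u":83},"p":{"hig":79,"ln":33,"m":94,"pb":16},"qha":[25,3,86,75,62],"uzs":{"mt":78,"sy":90,"zir":63}},"eo":{"oq":[3,44,31,36,78],"s":[82,67,93,4,62]},"hsx":[{"e":89,"jx":23,"x":97},[93,18,14,57]]}
After op 6 (add /eo/s/4 43): {"d":{"nn":{"c":6,"jd":9,"tyr":47,"u":83},"p":{"hig":79,"ln":33,"m":94,"pb":16},"qha":[25,3,86,75,62],"uzs":{"mt":78,"sy":90,"zir":63}},"eo":{"oq":[3,44,31,36,78],"s":[82,67,93,4,43,62]},"hsx":[{"e":89,"jx":23,"x":97},[93,18,14,57]]}
After op 7 (remove /d/qha/2): {"d":{"nn":{"c":6,"jd":9,"tyr":47,"u":83},"p":{"hig":79,"ln":33,"m":94,"pb":16},"qha":[25,3,75,62],"uzs":{"mt":78,"sy":90,"zir":63}},"eo":{"oq":[3,44,31,36,78],"s":[82,67,93,4,43,62]},"hsx":[{"e":89,"jx":23,"x":97},[93,18,14,57]]}
After op 8 (add /hsx/2 45): {"d":{"nn":{"c":6,"jd":9,"tyr":47,"u":83},"p":{"hig":79,"ln":33,"m":94,"pb":16},"qha":[25,3,75,62],"uzs":{"mt":78,"sy":90,"zir":63}},"eo":{"oq":[3,44,31,36,78],"s":[82,67,93,4,43,62]},"hsx":[{"e":89,"jx":23,"x":97},[93,18,14,57],45]}
After op 9 (remove /eo/s/0): {"d":{"nn":{"c":6,"jd":9,"tyr":47,"u":83},"p":{"hig":79,"ln":33,"m":94,"pb":16},"qha":[25,3,75,62],"uzs":{"mt":78,"sy":90,"zir":63}},"eo":{"oq":[3,44,31,36,78],"s":[67,93,4,43,62]},"hsx":[{"e":89,"jx":23,"x":97},[93,18,14,57],45]}
After op 10 (remove /d/uzs): {"d":{"nn":{"c":6,"jd":9,"tyr":47,"u":83},"p":{"hig":79,"ln":33,"m":94,"pb":16},"qha":[25,3,75,62]},"eo":{"oq":[3,44,31,36,78],"s":[67,93,4,43,62]},"hsx":[{"e":89,"jx":23,"x":97},[93,18,14,57],45]}
After op 11 (remove /d/nn/u): {"d":{"nn":{"c":6,"jd":9,"tyr":47},"p":{"hig":79,"ln":33,"m":94,"pb":16},"qha":[25,3,75,62]},"eo":{"oq":[3,44,31,36,78],"s":[67,93,4,43,62]},"hsx":[{"e":89,"jx":23,"x":97},[93,18,14,57],45]}
After op 12 (replace /d/nn 98): {"d":{"nn":98,"p":{"hig":79,"ln":33,"m":94,"pb":16},"qha":[25,3,75,62]},"eo":{"oq":[3,44,31,36,78],"s":[67,93,4,43,62]},"hsx":[{"e":89,"jx":23,"x":97},[93,18,14,57],45]}
After op 13 (replace /eo/oq 15): {"d":{"nn":98,"p":{"hig":79,"ln":33,"m":94,"pb":16},"qha":[25,3,75,62]},"eo":{"oq":15,"s":[67,93,4,43,62]},"hsx":[{"e":89,"jx":23,"x":97},[93,18,14,57],45]}
After op 14 (replace /d/nn 20): {"d":{"nn":20,"p":{"hig":79,"ln":33,"m":94,"pb":16},"qha":[25,3,75,62]},"eo":{"oq":15,"s":[67,93,4,43,62]},"hsx":[{"e":89,"jx":23,"x":97},[93,18,14,57],45]}
After op 15 (add /hsx/0 15): {"d":{"nn":20,"p":{"hig":79,"ln":33,"m":94,"pb":16},"qha":[25,3,75,62]},"eo":{"oq":15,"s":[67,93,4,43,62]},"hsx":[15,{"e":89,"jx":23,"x":97},[93,18,14,57],45]}
After op 16 (replace /d/qha/2 21): {"d":{"nn":20,"p":{"hig":79,"ln":33,"m":94,"pb":16},"qha":[25,3,21,62]},"eo":{"oq":15,"s":[67,93,4,43,62]},"hsx":[15,{"e":89,"jx":23,"x":97},[93,18,14,57],45]}
After op 17 (remove /hsx/2/1): {"d":{"nn":20,"p":{"hig":79,"ln":33,"m":94,"pb":16},"qha":[25,3,21,62]},"eo":{"oq":15,"s":[67,93,4,43,62]},"hsx":[15,{"e":89,"jx":23,"x":97},[93,14,57],45]}
After op 18 (replace /eo/s 98): {"d":{"nn":20,"p":{"hig":79,"ln":33,"m":94,"pb":16},"qha":[25,3,21,62]},"eo":{"oq":15,"s":98},"hsx":[15,{"e":89,"jx":23,"x":97},[93,14,57],45]}
After op 19 (replace /d/p/pb 18): {"d":{"nn":20,"p":{"hig":79,"ln":33,"m":94,"pb":18},"qha":[25,3,21,62]},"eo":{"oq":15,"s":98},"hsx":[15,{"e":89,"jx":23,"x":97},[93,14,57],45]}
Size at the root: 3

Answer: 3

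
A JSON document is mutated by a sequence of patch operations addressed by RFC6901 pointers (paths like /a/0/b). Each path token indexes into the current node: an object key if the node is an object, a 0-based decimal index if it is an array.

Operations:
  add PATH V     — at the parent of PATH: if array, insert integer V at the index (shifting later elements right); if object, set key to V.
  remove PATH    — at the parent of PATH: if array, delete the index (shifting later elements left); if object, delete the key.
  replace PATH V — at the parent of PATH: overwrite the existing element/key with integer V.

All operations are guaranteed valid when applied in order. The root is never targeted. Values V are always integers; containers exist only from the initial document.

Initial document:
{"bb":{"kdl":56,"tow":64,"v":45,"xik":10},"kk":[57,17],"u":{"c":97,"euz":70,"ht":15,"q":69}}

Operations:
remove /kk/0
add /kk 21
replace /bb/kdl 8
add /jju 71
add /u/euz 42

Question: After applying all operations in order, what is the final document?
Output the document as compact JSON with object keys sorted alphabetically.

Answer: {"bb":{"kdl":8,"tow":64,"v":45,"xik":10},"jju":71,"kk":21,"u":{"c":97,"euz":42,"ht":15,"q":69}}

Derivation:
After op 1 (remove /kk/0): {"bb":{"kdl":56,"tow":64,"v":45,"xik":10},"kk":[17],"u":{"c":97,"euz":70,"ht":15,"q":69}}
After op 2 (add /kk 21): {"bb":{"kdl":56,"tow":64,"v":45,"xik":10},"kk":21,"u":{"c":97,"euz":70,"ht":15,"q":69}}
After op 3 (replace /bb/kdl 8): {"bb":{"kdl":8,"tow":64,"v":45,"xik":10},"kk":21,"u":{"c":97,"euz":70,"ht":15,"q":69}}
After op 4 (add /jju 71): {"bb":{"kdl":8,"tow":64,"v":45,"xik":10},"jju":71,"kk":21,"u":{"c":97,"euz":70,"ht":15,"q":69}}
After op 5 (add /u/euz 42): {"bb":{"kdl":8,"tow":64,"v":45,"xik":10},"jju":71,"kk":21,"u":{"c":97,"euz":42,"ht":15,"q":69}}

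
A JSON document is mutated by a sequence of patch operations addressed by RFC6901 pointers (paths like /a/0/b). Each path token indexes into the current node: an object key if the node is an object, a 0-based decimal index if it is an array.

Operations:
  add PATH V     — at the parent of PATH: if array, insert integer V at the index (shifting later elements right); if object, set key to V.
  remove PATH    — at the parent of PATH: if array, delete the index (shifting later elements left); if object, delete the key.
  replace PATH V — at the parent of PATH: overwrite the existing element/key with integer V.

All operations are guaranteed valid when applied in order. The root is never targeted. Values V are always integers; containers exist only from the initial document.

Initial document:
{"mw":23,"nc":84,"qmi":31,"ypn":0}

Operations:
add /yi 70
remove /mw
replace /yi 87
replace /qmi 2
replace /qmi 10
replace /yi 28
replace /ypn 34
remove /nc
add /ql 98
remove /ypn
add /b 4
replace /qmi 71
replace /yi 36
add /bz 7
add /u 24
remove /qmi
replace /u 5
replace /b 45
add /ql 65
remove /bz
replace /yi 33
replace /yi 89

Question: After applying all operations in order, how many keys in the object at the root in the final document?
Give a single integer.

After op 1 (add /yi 70): {"mw":23,"nc":84,"qmi":31,"yi":70,"ypn":0}
After op 2 (remove /mw): {"nc":84,"qmi":31,"yi":70,"ypn":0}
After op 3 (replace /yi 87): {"nc":84,"qmi":31,"yi":87,"ypn":0}
After op 4 (replace /qmi 2): {"nc":84,"qmi":2,"yi":87,"ypn":0}
After op 5 (replace /qmi 10): {"nc":84,"qmi":10,"yi":87,"ypn":0}
After op 6 (replace /yi 28): {"nc":84,"qmi":10,"yi":28,"ypn":0}
After op 7 (replace /ypn 34): {"nc":84,"qmi":10,"yi":28,"ypn":34}
After op 8 (remove /nc): {"qmi":10,"yi":28,"ypn":34}
After op 9 (add /ql 98): {"ql":98,"qmi":10,"yi":28,"ypn":34}
After op 10 (remove /ypn): {"ql":98,"qmi":10,"yi":28}
After op 11 (add /b 4): {"b":4,"ql":98,"qmi":10,"yi":28}
After op 12 (replace /qmi 71): {"b":4,"ql":98,"qmi":71,"yi":28}
After op 13 (replace /yi 36): {"b":4,"ql":98,"qmi":71,"yi":36}
After op 14 (add /bz 7): {"b":4,"bz":7,"ql":98,"qmi":71,"yi":36}
After op 15 (add /u 24): {"b":4,"bz":7,"ql":98,"qmi":71,"u":24,"yi":36}
After op 16 (remove /qmi): {"b":4,"bz":7,"ql":98,"u":24,"yi":36}
After op 17 (replace /u 5): {"b":4,"bz":7,"ql":98,"u":5,"yi":36}
After op 18 (replace /b 45): {"b":45,"bz":7,"ql":98,"u":5,"yi":36}
After op 19 (add /ql 65): {"b":45,"bz":7,"ql":65,"u":5,"yi":36}
After op 20 (remove /bz): {"b":45,"ql":65,"u":5,"yi":36}
After op 21 (replace /yi 33): {"b":45,"ql":65,"u":5,"yi":33}
After op 22 (replace /yi 89): {"b":45,"ql":65,"u":5,"yi":89}
Size at the root: 4

Answer: 4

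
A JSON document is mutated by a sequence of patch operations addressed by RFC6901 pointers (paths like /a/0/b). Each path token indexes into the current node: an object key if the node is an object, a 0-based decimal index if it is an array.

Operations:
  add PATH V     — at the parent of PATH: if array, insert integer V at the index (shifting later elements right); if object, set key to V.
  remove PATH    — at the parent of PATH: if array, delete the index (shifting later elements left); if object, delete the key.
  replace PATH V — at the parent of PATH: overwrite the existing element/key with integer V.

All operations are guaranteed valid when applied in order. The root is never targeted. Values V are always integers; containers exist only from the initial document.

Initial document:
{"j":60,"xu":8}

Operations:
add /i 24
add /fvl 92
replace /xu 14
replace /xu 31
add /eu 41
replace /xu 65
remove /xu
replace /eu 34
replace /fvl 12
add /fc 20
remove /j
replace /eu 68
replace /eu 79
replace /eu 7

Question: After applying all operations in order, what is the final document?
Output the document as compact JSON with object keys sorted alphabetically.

Answer: {"eu":7,"fc":20,"fvl":12,"i":24}

Derivation:
After op 1 (add /i 24): {"i":24,"j":60,"xu":8}
After op 2 (add /fvl 92): {"fvl":92,"i":24,"j":60,"xu":8}
After op 3 (replace /xu 14): {"fvl":92,"i":24,"j":60,"xu":14}
After op 4 (replace /xu 31): {"fvl":92,"i":24,"j":60,"xu":31}
After op 5 (add /eu 41): {"eu":41,"fvl":92,"i":24,"j":60,"xu":31}
After op 6 (replace /xu 65): {"eu":41,"fvl":92,"i":24,"j":60,"xu":65}
After op 7 (remove /xu): {"eu":41,"fvl":92,"i":24,"j":60}
After op 8 (replace /eu 34): {"eu":34,"fvl":92,"i":24,"j":60}
After op 9 (replace /fvl 12): {"eu":34,"fvl":12,"i":24,"j":60}
After op 10 (add /fc 20): {"eu":34,"fc":20,"fvl":12,"i":24,"j":60}
After op 11 (remove /j): {"eu":34,"fc":20,"fvl":12,"i":24}
After op 12 (replace /eu 68): {"eu":68,"fc":20,"fvl":12,"i":24}
After op 13 (replace /eu 79): {"eu":79,"fc":20,"fvl":12,"i":24}
After op 14 (replace /eu 7): {"eu":7,"fc":20,"fvl":12,"i":24}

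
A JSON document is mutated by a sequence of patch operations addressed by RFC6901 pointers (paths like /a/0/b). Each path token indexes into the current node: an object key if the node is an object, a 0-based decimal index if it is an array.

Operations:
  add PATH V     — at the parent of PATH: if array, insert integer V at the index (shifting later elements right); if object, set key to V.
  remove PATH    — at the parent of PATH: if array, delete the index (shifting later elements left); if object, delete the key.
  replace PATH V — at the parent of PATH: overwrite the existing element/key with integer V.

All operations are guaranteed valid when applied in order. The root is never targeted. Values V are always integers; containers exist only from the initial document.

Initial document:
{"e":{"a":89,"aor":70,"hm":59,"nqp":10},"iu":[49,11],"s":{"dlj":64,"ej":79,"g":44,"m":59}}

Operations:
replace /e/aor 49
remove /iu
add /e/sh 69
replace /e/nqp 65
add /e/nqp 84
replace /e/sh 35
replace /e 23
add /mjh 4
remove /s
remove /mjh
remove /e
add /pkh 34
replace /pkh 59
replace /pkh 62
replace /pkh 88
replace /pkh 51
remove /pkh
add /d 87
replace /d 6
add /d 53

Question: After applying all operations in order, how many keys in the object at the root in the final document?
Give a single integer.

After op 1 (replace /e/aor 49): {"e":{"a":89,"aor":49,"hm":59,"nqp":10},"iu":[49,11],"s":{"dlj":64,"ej":79,"g":44,"m":59}}
After op 2 (remove /iu): {"e":{"a":89,"aor":49,"hm":59,"nqp":10},"s":{"dlj":64,"ej":79,"g":44,"m":59}}
After op 3 (add /e/sh 69): {"e":{"a":89,"aor":49,"hm":59,"nqp":10,"sh":69},"s":{"dlj":64,"ej":79,"g":44,"m":59}}
After op 4 (replace /e/nqp 65): {"e":{"a":89,"aor":49,"hm":59,"nqp":65,"sh":69},"s":{"dlj":64,"ej":79,"g":44,"m":59}}
After op 5 (add /e/nqp 84): {"e":{"a":89,"aor":49,"hm":59,"nqp":84,"sh":69},"s":{"dlj":64,"ej":79,"g":44,"m":59}}
After op 6 (replace /e/sh 35): {"e":{"a":89,"aor":49,"hm":59,"nqp":84,"sh":35},"s":{"dlj":64,"ej":79,"g":44,"m":59}}
After op 7 (replace /e 23): {"e":23,"s":{"dlj":64,"ej":79,"g":44,"m":59}}
After op 8 (add /mjh 4): {"e":23,"mjh":4,"s":{"dlj":64,"ej":79,"g":44,"m":59}}
After op 9 (remove /s): {"e":23,"mjh":4}
After op 10 (remove /mjh): {"e":23}
After op 11 (remove /e): {}
After op 12 (add /pkh 34): {"pkh":34}
After op 13 (replace /pkh 59): {"pkh":59}
After op 14 (replace /pkh 62): {"pkh":62}
After op 15 (replace /pkh 88): {"pkh":88}
After op 16 (replace /pkh 51): {"pkh":51}
After op 17 (remove /pkh): {}
After op 18 (add /d 87): {"d":87}
After op 19 (replace /d 6): {"d":6}
After op 20 (add /d 53): {"d":53}
Size at the root: 1

Answer: 1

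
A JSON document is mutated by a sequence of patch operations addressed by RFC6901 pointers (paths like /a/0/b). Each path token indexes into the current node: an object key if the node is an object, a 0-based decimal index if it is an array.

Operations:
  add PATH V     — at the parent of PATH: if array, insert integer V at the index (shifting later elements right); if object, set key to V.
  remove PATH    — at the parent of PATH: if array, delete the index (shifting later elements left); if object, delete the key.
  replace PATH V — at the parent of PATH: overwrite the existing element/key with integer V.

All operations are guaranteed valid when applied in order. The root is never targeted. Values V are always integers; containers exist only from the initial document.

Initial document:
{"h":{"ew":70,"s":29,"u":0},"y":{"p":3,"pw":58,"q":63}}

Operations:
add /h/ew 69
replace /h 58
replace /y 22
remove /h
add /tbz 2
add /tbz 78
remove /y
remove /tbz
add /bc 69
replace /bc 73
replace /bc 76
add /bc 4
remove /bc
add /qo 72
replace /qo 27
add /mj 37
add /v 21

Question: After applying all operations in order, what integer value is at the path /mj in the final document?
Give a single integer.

Answer: 37

Derivation:
After op 1 (add /h/ew 69): {"h":{"ew":69,"s":29,"u":0},"y":{"p":3,"pw":58,"q":63}}
After op 2 (replace /h 58): {"h":58,"y":{"p":3,"pw":58,"q":63}}
After op 3 (replace /y 22): {"h":58,"y":22}
After op 4 (remove /h): {"y":22}
After op 5 (add /tbz 2): {"tbz":2,"y":22}
After op 6 (add /tbz 78): {"tbz":78,"y":22}
After op 7 (remove /y): {"tbz":78}
After op 8 (remove /tbz): {}
After op 9 (add /bc 69): {"bc":69}
After op 10 (replace /bc 73): {"bc":73}
After op 11 (replace /bc 76): {"bc":76}
After op 12 (add /bc 4): {"bc":4}
After op 13 (remove /bc): {}
After op 14 (add /qo 72): {"qo":72}
After op 15 (replace /qo 27): {"qo":27}
After op 16 (add /mj 37): {"mj":37,"qo":27}
After op 17 (add /v 21): {"mj":37,"qo":27,"v":21}
Value at /mj: 37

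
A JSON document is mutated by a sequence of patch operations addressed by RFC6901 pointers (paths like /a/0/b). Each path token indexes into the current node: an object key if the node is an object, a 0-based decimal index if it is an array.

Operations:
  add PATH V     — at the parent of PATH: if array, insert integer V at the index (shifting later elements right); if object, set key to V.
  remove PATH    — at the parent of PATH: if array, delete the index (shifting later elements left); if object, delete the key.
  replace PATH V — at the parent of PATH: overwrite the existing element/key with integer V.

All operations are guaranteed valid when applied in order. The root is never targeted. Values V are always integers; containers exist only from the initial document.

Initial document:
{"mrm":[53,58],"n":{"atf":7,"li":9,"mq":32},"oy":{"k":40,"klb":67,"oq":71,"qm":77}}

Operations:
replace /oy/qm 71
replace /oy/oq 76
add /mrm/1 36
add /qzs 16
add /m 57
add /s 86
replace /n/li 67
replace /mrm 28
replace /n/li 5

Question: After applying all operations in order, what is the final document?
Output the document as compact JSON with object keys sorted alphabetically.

After op 1 (replace /oy/qm 71): {"mrm":[53,58],"n":{"atf":7,"li":9,"mq":32},"oy":{"k":40,"klb":67,"oq":71,"qm":71}}
After op 2 (replace /oy/oq 76): {"mrm":[53,58],"n":{"atf":7,"li":9,"mq":32},"oy":{"k":40,"klb":67,"oq":76,"qm":71}}
After op 3 (add /mrm/1 36): {"mrm":[53,36,58],"n":{"atf":7,"li":9,"mq":32},"oy":{"k":40,"klb":67,"oq":76,"qm":71}}
After op 4 (add /qzs 16): {"mrm":[53,36,58],"n":{"atf":7,"li":9,"mq":32},"oy":{"k":40,"klb":67,"oq":76,"qm":71},"qzs":16}
After op 5 (add /m 57): {"m":57,"mrm":[53,36,58],"n":{"atf":7,"li":9,"mq":32},"oy":{"k":40,"klb":67,"oq":76,"qm":71},"qzs":16}
After op 6 (add /s 86): {"m":57,"mrm":[53,36,58],"n":{"atf":7,"li":9,"mq":32},"oy":{"k":40,"klb":67,"oq":76,"qm":71},"qzs":16,"s":86}
After op 7 (replace /n/li 67): {"m":57,"mrm":[53,36,58],"n":{"atf":7,"li":67,"mq":32},"oy":{"k":40,"klb":67,"oq":76,"qm":71},"qzs":16,"s":86}
After op 8 (replace /mrm 28): {"m":57,"mrm":28,"n":{"atf":7,"li":67,"mq":32},"oy":{"k":40,"klb":67,"oq":76,"qm":71},"qzs":16,"s":86}
After op 9 (replace /n/li 5): {"m":57,"mrm":28,"n":{"atf":7,"li":5,"mq":32},"oy":{"k":40,"klb":67,"oq":76,"qm":71},"qzs":16,"s":86}

Answer: {"m":57,"mrm":28,"n":{"atf":7,"li":5,"mq":32},"oy":{"k":40,"klb":67,"oq":76,"qm":71},"qzs":16,"s":86}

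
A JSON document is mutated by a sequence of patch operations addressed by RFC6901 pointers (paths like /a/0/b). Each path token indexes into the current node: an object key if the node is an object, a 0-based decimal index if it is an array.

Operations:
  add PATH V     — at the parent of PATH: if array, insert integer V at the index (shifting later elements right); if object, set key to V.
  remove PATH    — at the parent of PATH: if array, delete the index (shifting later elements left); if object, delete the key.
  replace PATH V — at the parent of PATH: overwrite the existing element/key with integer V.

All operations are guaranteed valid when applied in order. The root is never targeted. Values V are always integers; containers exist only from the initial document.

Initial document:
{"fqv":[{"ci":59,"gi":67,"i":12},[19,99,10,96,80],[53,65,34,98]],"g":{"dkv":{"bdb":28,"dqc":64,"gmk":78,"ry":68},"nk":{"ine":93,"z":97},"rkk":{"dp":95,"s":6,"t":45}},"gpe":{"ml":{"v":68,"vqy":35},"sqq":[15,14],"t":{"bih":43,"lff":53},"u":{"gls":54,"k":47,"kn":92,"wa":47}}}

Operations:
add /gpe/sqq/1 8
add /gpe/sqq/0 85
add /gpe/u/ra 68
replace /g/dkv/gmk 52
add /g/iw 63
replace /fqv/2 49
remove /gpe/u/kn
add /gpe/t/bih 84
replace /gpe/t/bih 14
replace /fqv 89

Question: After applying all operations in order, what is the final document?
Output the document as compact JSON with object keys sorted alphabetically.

After op 1 (add /gpe/sqq/1 8): {"fqv":[{"ci":59,"gi":67,"i":12},[19,99,10,96,80],[53,65,34,98]],"g":{"dkv":{"bdb":28,"dqc":64,"gmk":78,"ry":68},"nk":{"ine":93,"z":97},"rkk":{"dp":95,"s":6,"t":45}},"gpe":{"ml":{"v":68,"vqy":35},"sqq":[15,8,14],"t":{"bih":43,"lff":53},"u":{"gls":54,"k":47,"kn":92,"wa":47}}}
After op 2 (add /gpe/sqq/0 85): {"fqv":[{"ci":59,"gi":67,"i":12},[19,99,10,96,80],[53,65,34,98]],"g":{"dkv":{"bdb":28,"dqc":64,"gmk":78,"ry":68},"nk":{"ine":93,"z":97},"rkk":{"dp":95,"s":6,"t":45}},"gpe":{"ml":{"v":68,"vqy":35},"sqq":[85,15,8,14],"t":{"bih":43,"lff":53},"u":{"gls":54,"k":47,"kn":92,"wa":47}}}
After op 3 (add /gpe/u/ra 68): {"fqv":[{"ci":59,"gi":67,"i":12},[19,99,10,96,80],[53,65,34,98]],"g":{"dkv":{"bdb":28,"dqc":64,"gmk":78,"ry":68},"nk":{"ine":93,"z":97},"rkk":{"dp":95,"s":6,"t":45}},"gpe":{"ml":{"v":68,"vqy":35},"sqq":[85,15,8,14],"t":{"bih":43,"lff":53},"u":{"gls":54,"k":47,"kn":92,"ra":68,"wa":47}}}
After op 4 (replace /g/dkv/gmk 52): {"fqv":[{"ci":59,"gi":67,"i":12},[19,99,10,96,80],[53,65,34,98]],"g":{"dkv":{"bdb":28,"dqc":64,"gmk":52,"ry":68},"nk":{"ine":93,"z":97},"rkk":{"dp":95,"s":6,"t":45}},"gpe":{"ml":{"v":68,"vqy":35},"sqq":[85,15,8,14],"t":{"bih":43,"lff":53},"u":{"gls":54,"k":47,"kn":92,"ra":68,"wa":47}}}
After op 5 (add /g/iw 63): {"fqv":[{"ci":59,"gi":67,"i":12},[19,99,10,96,80],[53,65,34,98]],"g":{"dkv":{"bdb":28,"dqc":64,"gmk":52,"ry":68},"iw":63,"nk":{"ine":93,"z":97},"rkk":{"dp":95,"s":6,"t":45}},"gpe":{"ml":{"v":68,"vqy":35},"sqq":[85,15,8,14],"t":{"bih":43,"lff":53},"u":{"gls":54,"k":47,"kn":92,"ra":68,"wa":47}}}
After op 6 (replace /fqv/2 49): {"fqv":[{"ci":59,"gi":67,"i":12},[19,99,10,96,80],49],"g":{"dkv":{"bdb":28,"dqc":64,"gmk":52,"ry":68},"iw":63,"nk":{"ine":93,"z":97},"rkk":{"dp":95,"s":6,"t":45}},"gpe":{"ml":{"v":68,"vqy":35},"sqq":[85,15,8,14],"t":{"bih":43,"lff":53},"u":{"gls":54,"k":47,"kn":92,"ra":68,"wa":47}}}
After op 7 (remove /gpe/u/kn): {"fqv":[{"ci":59,"gi":67,"i":12},[19,99,10,96,80],49],"g":{"dkv":{"bdb":28,"dqc":64,"gmk":52,"ry":68},"iw":63,"nk":{"ine":93,"z":97},"rkk":{"dp":95,"s":6,"t":45}},"gpe":{"ml":{"v":68,"vqy":35},"sqq":[85,15,8,14],"t":{"bih":43,"lff":53},"u":{"gls":54,"k":47,"ra":68,"wa":47}}}
After op 8 (add /gpe/t/bih 84): {"fqv":[{"ci":59,"gi":67,"i":12},[19,99,10,96,80],49],"g":{"dkv":{"bdb":28,"dqc":64,"gmk":52,"ry":68},"iw":63,"nk":{"ine":93,"z":97},"rkk":{"dp":95,"s":6,"t":45}},"gpe":{"ml":{"v":68,"vqy":35},"sqq":[85,15,8,14],"t":{"bih":84,"lff":53},"u":{"gls":54,"k":47,"ra":68,"wa":47}}}
After op 9 (replace /gpe/t/bih 14): {"fqv":[{"ci":59,"gi":67,"i":12},[19,99,10,96,80],49],"g":{"dkv":{"bdb":28,"dqc":64,"gmk":52,"ry":68},"iw":63,"nk":{"ine":93,"z":97},"rkk":{"dp":95,"s":6,"t":45}},"gpe":{"ml":{"v":68,"vqy":35},"sqq":[85,15,8,14],"t":{"bih":14,"lff":53},"u":{"gls":54,"k":47,"ra":68,"wa":47}}}
After op 10 (replace /fqv 89): {"fqv":89,"g":{"dkv":{"bdb":28,"dqc":64,"gmk":52,"ry":68},"iw":63,"nk":{"ine":93,"z":97},"rkk":{"dp":95,"s":6,"t":45}},"gpe":{"ml":{"v":68,"vqy":35},"sqq":[85,15,8,14],"t":{"bih":14,"lff":53},"u":{"gls":54,"k":47,"ra":68,"wa":47}}}

Answer: {"fqv":89,"g":{"dkv":{"bdb":28,"dqc":64,"gmk":52,"ry":68},"iw":63,"nk":{"ine":93,"z":97},"rkk":{"dp":95,"s":6,"t":45}},"gpe":{"ml":{"v":68,"vqy":35},"sqq":[85,15,8,14],"t":{"bih":14,"lff":53},"u":{"gls":54,"k":47,"ra":68,"wa":47}}}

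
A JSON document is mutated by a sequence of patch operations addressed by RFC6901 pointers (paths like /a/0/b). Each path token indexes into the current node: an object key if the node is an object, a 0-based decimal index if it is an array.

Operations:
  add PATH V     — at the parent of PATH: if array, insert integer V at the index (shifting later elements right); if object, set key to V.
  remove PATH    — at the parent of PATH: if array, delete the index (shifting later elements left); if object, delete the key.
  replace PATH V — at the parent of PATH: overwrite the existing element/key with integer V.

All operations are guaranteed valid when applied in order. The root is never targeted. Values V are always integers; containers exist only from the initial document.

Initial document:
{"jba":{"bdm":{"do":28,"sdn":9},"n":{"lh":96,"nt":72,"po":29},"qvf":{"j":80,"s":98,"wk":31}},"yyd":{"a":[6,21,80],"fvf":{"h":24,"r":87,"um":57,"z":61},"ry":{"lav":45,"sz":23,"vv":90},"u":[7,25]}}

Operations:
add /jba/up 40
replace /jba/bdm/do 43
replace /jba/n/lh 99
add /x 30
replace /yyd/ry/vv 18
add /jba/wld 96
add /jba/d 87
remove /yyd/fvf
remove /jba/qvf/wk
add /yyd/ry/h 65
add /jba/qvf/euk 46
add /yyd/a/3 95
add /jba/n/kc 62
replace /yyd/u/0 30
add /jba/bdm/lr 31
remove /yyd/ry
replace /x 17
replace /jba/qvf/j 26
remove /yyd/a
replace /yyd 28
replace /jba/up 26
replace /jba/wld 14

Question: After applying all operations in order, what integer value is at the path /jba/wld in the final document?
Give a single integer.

Answer: 14

Derivation:
After op 1 (add /jba/up 40): {"jba":{"bdm":{"do":28,"sdn":9},"n":{"lh":96,"nt":72,"po":29},"qvf":{"j":80,"s":98,"wk":31},"up":40},"yyd":{"a":[6,21,80],"fvf":{"h":24,"r":87,"um":57,"z":61},"ry":{"lav":45,"sz":23,"vv":90},"u":[7,25]}}
After op 2 (replace /jba/bdm/do 43): {"jba":{"bdm":{"do":43,"sdn":9},"n":{"lh":96,"nt":72,"po":29},"qvf":{"j":80,"s":98,"wk":31},"up":40},"yyd":{"a":[6,21,80],"fvf":{"h":24,"r":87,"um":57,"z":61},"ry":{"lav":45,"sz":23,"vv":90},"u":[7,25]}}
After op 3 (replace /jba/n/lh 99): {"jba":{"bdm":{"do":43,"sdn":9},"n":{"lh":99,"nt":72,"po":29},"qvf":{"j":80,"s":98,"wk":31},"up":40},"yyd":{"a":[6,21,80],"fvf":{"h":24,"r":87,"um":57,"z":61},"ry":{"lav":45,"sz":23,"vv":90},"u":[7,25]}}
After op 4 (add /x 30): {"jba":{"bdm":{"do":43,"sdn":9},"n":{"lh":99,"nt":72,"po":29},"qvf":{"j":80,"s":98,"wk":31},"up":40},"x":30,"yyd":{"a":[6,21,80],"fvf":{"h":24,"r":87,"um":57,"z":61},"ry":{"lav":45,"sz":23,"vv":90},"u":[7,25]}}
After op 5 (replace /yyd/ry/vv 18): {"jba":{"bdm":{"do":43,"sdn":9},"n":{"lh":99,"nt":72,"po":29},"qvf":{"j":80,"s":98,"wk":31},"up":40},"x":30,"yyd":{"a":[6,21,80],"fvf":{"h":24,"r":87,"um":57,"z":61},"ry":{"lav":45,"sz":23,"vv":18},"u":[7,25]}}
After op 6 (add /jba/wld 96): {"jba":{"bdm":{"do":43,"sdn":9},"n":{"lh":99,"nt":72,"po":29},"qvf":{"j":80,"s":98,"wk":31},"up":40,"wld":96},"x":30,"yyd":{"a":[6,21,80],"fvf":{"h":24,"r":87,"um":57,"z":61},"ry":{"lav":45,"sz":23,"vv":18},"u":[7,25]}}
After op 7 (add /jba/d 87): {"jba":{"bdm":{"do":43,"sdn":9},"d":87,"n":{"lh":99,"nt":72,"po":29},"qvf":{"j":80,"s":98,"wk":31},"up":40,"wld":96},"x":30,"yyd":{"a":[6,21,80],"fvf":{"h":24,"r":87,"um":57,"z":61},"ry":{"lav":45,"sz":23,"vv":18},"u":[7,25]}}
After op 8 (remove /yyd/fvf): {"jba":{"bdm":{"do":43,"sdn":9},"d":87,"n":{"lh":99,"nt":72,"po":29},"qvf":{"j":80,"s":98,"wk":31},"up":40,"wld":96},"x":30,"yyd":{"a":[6,21,80],"ry":{"lav":45,"sz":23,"vv":18},"u":[7,25]}}
After op 9 (remove /jba/qvf/wk): {"jba":{"bdm":{"do":43,"sdn":9},"d":87,"n":{"lh":99,"nt":72,"po":29},"qvf":{"j":80,"s":98},"up":40,"wld":96},"x":30,"yyd":{"a":[6,21,80],"ry":{"lav":45,"sz":23,"vv":18},"u":[7,25]}}
After op 10 (add /yyd/ry/h 65): {"jba":{"bdm":{"do":43,"sdn":9},"d":87,"n":{"lh":99,"nt":72,"po":29},"qvf":{"j":80,"s":98},"up":40,"wld":96},"x":30,"yyd":{"a":[6,21,80],"ry":{"h":65,"lav":45,"sz":23,"vv":18},"u":[7,25]}}
After op 11 (add /jba/qvf/euk 46): {"jba":{"bdm":{"do":43,"sdn":9},"d":87,"n":{"lh":99,"nt":72,"po":29},"qvf":{"euk":46,"j":80,"s":98},"up":40,"wld":96},"x":30,"yyd":{"a":[6,21,80],"ry":{"h":65,"lav":45,"sz":23,"vv":18},"u":[7,25]}}
After op 12 (add /yyd/a/3 95): {"jba":{"bdm":{"do":43,"sdn":9},"d":87,"n":{"lh":99,"nt":72,"po":29},"qvf":{"euk":46,"j":80,"s":98},"up":40,"wld":96},"x":30,"yyd":{"a":[6,21,80,95],"ry":{"h":65,"lav":45,"sz":23,"vv":18},"u":[7,25]}}
After op 13 (add /jba/n/kc 62): {"jba":{"bdm":{"do":43,"sdn":9},"d":87,"n":{"kc":62,"lh":99,"nt":72,"po":29},"qvf":{"euk":46,"j":80,"s":98},"up":40,"wld":96},"x":30,"yyd":{"a":[6,21,80,95],"ry":{"h":65,"lav":45,"sz":23,"vv":18},"u":[7,25]}}
After op 14 (replace /yyd/u/0 30): {"jba":{"bdm":{"do":43,"sdn":9},"d":87,"n":{"kc":62,"lh":99,"nt":72,"po":29},"qvf":{"euk":46,"j":80,"s":98},"up":40,"wld":96},"x":30,"yyd":{"a":[6,21,80,95],"ry":{"h":65,"lav":45,"sz":23,"vv":18},"u":[30,25]}}
After op 15 (add /jba/bdm/lr 31): {"jba":{"bdm":{"do":43,"lr":31,"sdn":9},"d":87,"n":{"kc":62,"lh":99,"nt":72,"po":29},"qvf":{"euk":46,"j":80,"s":98},"up":40,"wld":96},"x":30,"yyd":{"a":[6,21,80,95],"ry":{"h":65,"lav":45,"sz":23,"vv":18},"u":[30,25]}}
After op 16 (remove /yyd/ry): {"jba":{"bdm":{"do":43,"lr":31,"sdn":9},"d":87,"n":{"kc":62,"lh":99,"nt":72,"po":29},"qvf":{"euk":46,"j":80,"s":98},"up":40,"wld":96},"x":30,"yyd":{"a":[6,21,80,95],"u":[30,25]}}
After op 17 (replace /x 17): {"jba":{"bdm":{"do":43,"lr":31,"sdn":9},"d":87,"n":{"kc":62,"lh":99,"nt":72,"po":29},"qvf":{"euk":46,"j":80,"s":98},"up":40,"wld":96},"x":17,"yyd":{"a":[6,21,80,95],"u":[30,25]}}
After op 18 (replace /jba/qvf/j 26): {"jba":{"bdm":{"do":43,"lr":31,"sdn":9},"d":87,"n":{"kc":62,"lh":99,"nt":72,"po":29},"qvf":{"euk":46,"j":26,"s":98},"up":40,"wld":96},"x":17,"yyd":{"a":[6,21,80,95],"u":[30,25]}}
After op 19 (remove /yyd/a): {"jba":{"bdm":{"do":43,"lr":31,"sdn":9},"d":87,"n":{"kc":62,"lh":99,"nt":72,"po":29},"qvf":{"euk":46,"j":26,"s":98},"up":40,"wld":96},"x":17,"yyd":{"u":[30,25]}}
After op 20 (replace /yyd 28): {"jba":{"bdm":{"do":43,"lr":31,"sdn":9},"d":87,"n":{"kc":62,"lh":99,"nt":72,"po":29},"qvf":{"euk":46,"j":26,"s":98},"up":40,"wld":96},"x":17,"yyd":28}
After op 21 (replace /jba/up 26): {"jba":{"bdm":{"do":43,"lr":31,"sdn":9},"d":87,"n":{"kc":62,"lh":99,"nt":72,"po":29},"qvf":{"euk":46,"j":26,"s":98},"up":26,"wld":96},"x":17,"yyd":28}
After op 22 (replace /jba/wld 14): {"jba":{"bdm":{"do":43,"lr":31,"sdn":9},"d":87,"n":{"kc":62,"lh":99,"nt":72,"po":29},"qvf":{"euk":46,"j":26,"s":98},"up":26,"wld":14},"x":17,"yyd":28}
Value at /jba/wld: 14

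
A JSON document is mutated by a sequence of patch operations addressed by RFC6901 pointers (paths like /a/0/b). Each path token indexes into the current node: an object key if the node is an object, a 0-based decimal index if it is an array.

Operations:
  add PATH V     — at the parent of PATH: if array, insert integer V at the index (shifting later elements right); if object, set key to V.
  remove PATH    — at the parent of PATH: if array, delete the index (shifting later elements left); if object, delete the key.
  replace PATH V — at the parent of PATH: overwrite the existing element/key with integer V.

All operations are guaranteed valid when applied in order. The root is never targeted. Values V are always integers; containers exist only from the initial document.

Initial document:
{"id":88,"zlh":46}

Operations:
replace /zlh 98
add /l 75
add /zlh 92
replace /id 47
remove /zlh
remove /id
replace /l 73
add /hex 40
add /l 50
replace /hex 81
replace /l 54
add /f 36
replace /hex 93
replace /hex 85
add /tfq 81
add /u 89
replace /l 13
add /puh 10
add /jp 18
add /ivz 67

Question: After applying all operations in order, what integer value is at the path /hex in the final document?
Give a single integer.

Answer: 85

Derivation:
After op 1 (replace /zlh 98): {"id":88,"zlh":98}
After op 2 (add /l 75): {"id":88,"l":75,"zlh":98}
After op 3 (add /zlh 92): {"id":88,"l":75,"zlh":92}
After op 4 (replace /id 47): {"id":47,"l":75,"zlh":92}
After op 5 (remove /zlh): {"id":47,"l":75}
After op 6 (remove /id): {"l":75}
After op 7 (replace /l 73): {"l":73}
After op 8 (add /hex 40): {"hex":40,"l":73}
After op 9 (add /l 50): {"hex":40,"l":50}
After op 10 (replace /hex 81): {"hex":81,"l":50}
After op 11 (replace /l 54): {"hex":81,"l":54}
After op 12 (add /f 36): {"f":36,"hex":81,"l":54}
After op 13 (replace /hex 93): {"f":36,"hex":93,"l":54}
After op 14 (replace /hex 85): {"f":36,"hex":85,"l":54}
After op 15 (add /tfq 81): {"f":36,"hex":85,"l":54,"tfq":81}
After op 16 (add /u 89): {"f":36,"hex":85,"l":54,"tfq":81,"u":89}
After op 17 (replace /l 13): {"f":36,"hex":85,"l":13,"tfq":81,"u":89}
After op 18 (add /puh 10): {"f":36,"hex":85,"l":13,"puh":10,"tfq":81,"u":89}
After op 19 (add /jp 18): {"f":36,"hex":85,"jp":18,"l":13,"puh":10,"tfq":81,"u":89}
After op 20 (add /ivz 67): {"f":36,"hex":85,"ivz":67,"jp":18,"l":13,"puh":10,"tfq":81,"u":89}
Value at /hex: 85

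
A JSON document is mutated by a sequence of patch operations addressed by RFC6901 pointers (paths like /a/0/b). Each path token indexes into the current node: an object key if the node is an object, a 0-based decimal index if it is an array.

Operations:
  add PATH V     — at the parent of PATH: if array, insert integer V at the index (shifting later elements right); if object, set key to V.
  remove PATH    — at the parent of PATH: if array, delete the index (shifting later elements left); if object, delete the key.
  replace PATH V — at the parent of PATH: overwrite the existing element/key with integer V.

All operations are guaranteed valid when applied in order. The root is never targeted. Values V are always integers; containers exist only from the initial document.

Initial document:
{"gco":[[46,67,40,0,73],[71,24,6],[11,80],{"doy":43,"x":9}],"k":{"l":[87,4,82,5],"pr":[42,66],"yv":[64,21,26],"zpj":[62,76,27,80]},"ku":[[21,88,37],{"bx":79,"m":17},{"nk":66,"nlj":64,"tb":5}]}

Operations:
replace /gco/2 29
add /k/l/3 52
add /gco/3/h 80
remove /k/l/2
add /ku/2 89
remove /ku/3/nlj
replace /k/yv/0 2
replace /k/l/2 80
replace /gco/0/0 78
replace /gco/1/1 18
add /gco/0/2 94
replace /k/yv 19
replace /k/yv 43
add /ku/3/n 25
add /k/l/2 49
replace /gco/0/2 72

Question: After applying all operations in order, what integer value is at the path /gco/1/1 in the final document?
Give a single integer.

After op 1 (replace /gco/2 29): {"gco":[[46,67,40,0,73],[71,24,6],29,{"doy":43,"x":9}],"k":{"l":[87,4,82,5],"pr":[42,66],"yv":[64,21,26],"zpj":[62,76,27,80]},"ku":[[21,88,37],{"bx":79,"m":17},{"nk":66,"nlj":64,"tb":5}]}
After op 2 (add /k/l/3 52): {"gco":[[46,67,40,0,73],[71,24,6],29,{"doy":43,"x":9}],"k":{"l":[87,4,82,52,5],"pr":[42,66],"yv":[64,21,26],"zpj":[62,76,27,80]},"ku":[[21,88,37],{"bx":79,"m":17},{"nk":66,"nlj":64,"tb":5}]}
After op 3 (add /gco/3/h 80): {"gco":[[46,67,40,0,73],[71,24,6],29,{"doy":43,"h":80,"x":9}],"k":{"l":[87,4,82,52,5],"pr":[42,66],"yv":[64,21,26],"zpj":[62,76,27,80]},"ku":[[21,88,37],{"bx":79,"m":17},{"nk":66,"nlj":64,"tb":5}]}
After op 4 (remove /k/l/2): {"gco":[[46,67,40,0,73],[71,24,6],29,{"doy":43,"h":80,"x":9}],"k":{"l":[87,4,52,5],"pr":[42,66],"yv":[64,21,26],"zpj":[62,76,27,80]},"ku":[[21,88,37],{"bx":79,"m":17},{"nk":66,"nlj":64,"tb":5}]}
After op 5 (add /ku/2 89): {"gco":[[46,67,40,0,73],[71,24,6],29,{"doy":43,"h":80,"x":9}],"k":{"l":[87,4,52,5],"pr":[42,66],"yv":[64,21,26],"zpj":[62,76,27,80]},"ku":[[21,88,37],{"bx":79,"m":17},89,{"nk":66,"nlj":64,"tb":5}]}
After op 6 (remove /ku/3/nlj): {"gco":[[46,67,40,0,73],[71,24,6],29,{"doy":43,"h":80,"x":9}],"k":{"l":[87,4,52,5],"pr":[42,66],"yv":[64,21,26],"zpj":[62,76,27,80]},"ku":[[21,88,37],{"bx":79,"m":17},89,{"nk":66,"tb":5}]}
After op 7 (replace /k/yv/0 2): {"gco":[[46,67,40,0,73],[71,24,6],29,{"doy":43,"h":80,"x":9}],"k":{"l":[87,4,52,5],"pr":[42,66],"yv":[2,21,26],"zpj":[62,76,27,80]},"ku":[[21,88,37],{"bx":79,"m":17},89,{"nk":66,"tb":5}]}
After op 8 (replace /k/l/2 80): {"gco":[[46,67,40,0,73],[71,24,6],29,{"doy":43,"h":80,"x":9}],"k":{"l":[87,4,80,5],"pr":[42,66],"yv":[2,21,26],"zpj":[62,76,27,80]},"ku":[[21,88,37],{"bx":79,"m":17},89,{"nk":66,"tb":5}]}
After op 9 (replace /gco/0/0 78): {"gco":[[78,67,40,0,73],[71,24,6],29,{"doy":43,"h":80,"x":9}],"k":{"l":[87,4,80,5],"pr":[42,66],"yv":[2,21,26],"zpj":[62,76,27,80]},"ku":[[21,88,37],{"bx":79,"m":17},89,{"nk":66,"tb":5}]}
After op 10 (replace /gco/1/1 18): {"gco":[[78,67,40,0,73],[71,18,6],29,{"doy":43,"h":80,"x":9}],"k":{"l":[87,4,80,5],"pr":[42,66],"yv":[2,21,26],"zpj":[62,76,27,80]},"ku":[[21,88,37],{"bx":79,"m":17},89,{"nk":66,"tb":5}]}
After op 11 (add /gco/0/2 94): {"gco":[[78,67,94,40,0,73],[71,18,6],29,{"doy":43,"h":80,"x":9}],"k":{"l":[87,4,80,5],"pr":[42,66],"yv":[2,21,26],"zpj":[62,76,27,80]},"ku":[[21,88,37],{"bx":79,"m":17},89,{"nk":66,"tb":5}]}
After op 12 (replace /k/yv 19): {"gco":[[78,67,94,40,0,73],[71,18,6],29,{"doy":43,"h":80,"x":9}],"k":{"l":[87,4,80,5],"pr":[42,66],"yv":19,"zpj":[62,76,27,80]},"ku":[[21,88,37],{"bx":79,"m":17},89,{"nk":66,"tb":5}]}
After op 13 (replace /k/yv 43): {"gco":[[78,67,94,40,0,73],[71,18,6],29,{"doy":43,"h":80,"x":9}],"k":{"l":[87,4,80,5],"pr":[42,66],"yv":43,"zpj":[62,76,27,80]},"ku":[[21,88,37],{"bx":79,"m":17},89,{"nk":66,"tb":5}]}
After op 14 (add /ku/3/n 25): {"gco":[[78,67,94,40,0,73],[71,18,6],29,{"doy":43,"h":80,"x":9}],"k":{"l":[87,4,80,5],"pr":[42,66],"yv":43,"zpj":[62,76,27,80]},"ku":[[21,88,37],{"bx":79,"m":17},89,{"n":25,"nk":66,"tb":5}]}
After op 15 (add /k/l/2 49): {"gco":[[78,67,94,40,0,73],[71,18,6],29,{"doy":43,"h":80,"x":9}],"k":{"l":[87,4,49,80,5],"pr":[42,66],"yv":43,"zpj":[62,76,27,80]},"ku":[[21,88,37],{"bx":79,"m":17},89,{"n":25,"nk":66,"tb":5}]}
After op 16 (replace /gco/0/2 72): {"gco":[[78,67,72,40,0,73],[71,18,6],29,{"doy":43,"h":80,"x":9}],"k":{"l":[87,4,49,80,5],"pr":[42,66],"yv":43,"zpj":[62,76,27,80]},"ku":[[21,88,37],{"bx":79,"m":17},89,{"n":25,"nk":66,"tb":5}]}
Value at /gco/1/1: 18

Answer: 18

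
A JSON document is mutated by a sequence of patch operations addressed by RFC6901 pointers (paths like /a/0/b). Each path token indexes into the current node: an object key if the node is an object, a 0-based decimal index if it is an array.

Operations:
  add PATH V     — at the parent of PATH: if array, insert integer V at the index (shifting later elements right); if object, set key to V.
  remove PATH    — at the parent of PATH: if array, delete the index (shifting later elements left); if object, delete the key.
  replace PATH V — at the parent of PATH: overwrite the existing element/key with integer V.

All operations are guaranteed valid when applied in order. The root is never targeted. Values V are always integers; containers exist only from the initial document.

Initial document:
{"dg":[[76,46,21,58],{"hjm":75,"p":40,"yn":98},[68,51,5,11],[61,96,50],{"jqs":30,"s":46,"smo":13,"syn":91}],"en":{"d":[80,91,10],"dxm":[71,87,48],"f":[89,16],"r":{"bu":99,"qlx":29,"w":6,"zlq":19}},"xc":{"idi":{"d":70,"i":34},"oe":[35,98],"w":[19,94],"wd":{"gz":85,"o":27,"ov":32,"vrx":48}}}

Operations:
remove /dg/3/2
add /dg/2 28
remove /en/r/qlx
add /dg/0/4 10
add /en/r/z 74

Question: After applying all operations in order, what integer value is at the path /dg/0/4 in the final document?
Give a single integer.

After op 1 (remove /dg/3/2): {"dg":[[76,46,21,58],{"hjm":75,"p":40,"yn":98},[68,51,5,11],[61,96],{"jqs":30,"s":46,"smo":13,"syn":91}],"en":{"d":[80,91,10],"dxm":[71,87,48],"f":[89,16],"r":{"bu":99,"qlx":29,"w":6,"zlq":19}},"xc":{"idi":{"d":70,"i":34},"oe":[35,98],"w":[19,94],"wd":{"gz":85,"o":27,"ov":32,"vrx":48}}}
After op 2 (add /dg/2 28): {"dg":[[76,46,21,58],{"hjm":75,"p":40,"yn":98},28,[68,51,5,11],[61,96],{"jqs":30,"s":46,"smo":13,"syn":91}],"en":{"d":[80,91,10],"dxm":[71,87,48],"f":[89,16],"r":{"bu":99,"qlx":29,"w":6,"zlq":19}},"xc":{"idi":{"d":70,"i":34},"oe":[35,98],"w":[19,94],"wd":{"gz":85,"o":27,"ov":32,"vrx":48}}}
After op 3 (remove /en/r/qlx): {"dg":[[76,46,21,58],{"hjm":75,"p":40,"yn":98},28,[68,51,5,11],[61,96],{"jqs":30,"s":46,"smo":13,"syn":91}],"en":{"d":[80,91,10],"dxm":[71,87,48],"f":[89,16],"r":{"bu":99,"w":6,"zlq":19}},"xc":{"idi":{"d":70,"i":34},"oe":[35,98],"w":[19,94],"wd":{"gz":85,"o":27,"ov":32,"vrx":48}}}
After op 4 (add /dg/0/4 10): {"dg":[[76,46,21,58,10],{"hjm":75,"p":40,"yn":98},28,[68,51,5,11],[61,96],{"jqs":30,"s":46,"smo":13,"syn":91}],"en":{"d":[80,91,10],"dxm":[71,87,48],"f":[89,16],"r":{"bu":99,"w":6,"zlq":19}},"xc":{"idi":{"d":70,"i":34},"oe":[35,98],"w":[19,94],"wd":{"gz":85,"o":27,"ov":32,"vrx":48}}}
After op 5 (add /en/r/z 74): {"dg":[[76,46,21,58,10],{"hjm":75,"p":40,"yn":98},28,[68,51,5,11],[61,96],{"jqs":30,"s":46,"smo":13,"syn":91}],"en":{"d":[80,91,10],"dxm":[71,87,48],"f":[89,16],"r":{"bu":99,"w":6,"z":74,"zlq":19}},"xc":{"idi":{"d":70,"i":34},"oe":[35,98],"w":[19,94],"wd":{"gz":85,"o":27,"ov":32,"vrx":48}}}
Value at /dg/0/4: 10

Answer: 10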